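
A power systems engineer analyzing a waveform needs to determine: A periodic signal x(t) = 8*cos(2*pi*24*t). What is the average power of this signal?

Average power of A*cos(wt) is A^2/2.
P = 8^2 / 2 = 64/2 = 32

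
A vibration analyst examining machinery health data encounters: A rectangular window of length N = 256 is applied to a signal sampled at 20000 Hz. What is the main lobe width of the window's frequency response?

For a rectangular window of length N,
the main lobe width in frequency is 2*f_s/N.
= 2*20000/256 = 625/4 Hz
This determines the minimum frequency separation for resolving two sinusoids.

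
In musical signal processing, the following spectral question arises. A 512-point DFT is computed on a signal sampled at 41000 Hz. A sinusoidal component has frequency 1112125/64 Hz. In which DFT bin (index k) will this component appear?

DFT frequency resolution = f_s/N = 41000/512 = 5125/64 Hz
Bin index k = f_signal / resolution = 1112125/64 / 5125/64 = 217
The signal frequency 1112125/64 Hz falls in DFT bin k = 217.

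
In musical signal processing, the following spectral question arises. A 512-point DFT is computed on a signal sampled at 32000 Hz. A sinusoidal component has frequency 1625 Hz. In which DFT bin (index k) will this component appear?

DFT frequency resolution = f_s/N = 32000/512 = 125/2 Hz
Bin index k = f_signal / resolution = 1625 / 125/2 = 26
The signal frequency 1625 Hz falls in DFT bin k = 26.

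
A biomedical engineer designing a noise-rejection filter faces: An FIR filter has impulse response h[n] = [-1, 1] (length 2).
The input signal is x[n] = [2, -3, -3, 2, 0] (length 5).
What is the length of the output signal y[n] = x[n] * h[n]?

For linear convolution, the output length is:
len(y) = len(x) + len(h) - 1 = 5 + 2 - 1 = 6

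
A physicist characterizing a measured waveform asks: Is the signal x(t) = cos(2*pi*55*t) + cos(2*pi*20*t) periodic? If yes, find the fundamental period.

f1 = 55 Hz, f2 = 20 Hz
Period T1 = 1/55, T2 = 1/20
Ratio T1/T2 = 20/55, which is rational.
The signal is periodic with fundamental period T = 1/GCD(55,20) = 1/5 s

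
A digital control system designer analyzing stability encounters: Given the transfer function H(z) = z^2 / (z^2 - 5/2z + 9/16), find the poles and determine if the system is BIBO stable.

Poles are roots of the denominator: z^2 - 5/2z + 9/16 = 0.
Quadratic formula: z = [-(-5/2) +/- sqrt((-5/2)^2 - 4*(9/16))] / 2
Discriminant = 25/4 - 9/4 = 4; sqrt = 2.
z = (5/2 +/- 2) / 2 => z = 9/4 or z = 1/4.
|p1| = 9/4, |p2| = 1/4.
For BIBO stability, all poles must lie inside the unit circle (|p| < 1).
System is UNSTABLE since at least one |p| >= 1.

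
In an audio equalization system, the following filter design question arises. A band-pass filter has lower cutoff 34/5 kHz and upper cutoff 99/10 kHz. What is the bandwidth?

Bandwidth = f_high - f_low
= 99/10 kHz - 34/5 kHz = 31/10 kHz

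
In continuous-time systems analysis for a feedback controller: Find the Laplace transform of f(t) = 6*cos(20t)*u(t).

Standard pair: cos(wt)*u(t) <-> s/(s^2+w^2)
With w = 20: L{6*cos(20t)*u(t)} = 6s/(s^2+400)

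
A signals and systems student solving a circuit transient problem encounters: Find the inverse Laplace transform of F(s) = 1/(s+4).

Standard pair: k/(s+a) <-> k*e^(-at)*u(t)
With k=1, a=4: f(t) = e^(-4t)*u(t)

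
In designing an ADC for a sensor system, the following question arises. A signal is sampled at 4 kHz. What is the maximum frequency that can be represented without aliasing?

The maximum frequency that can be represented without aliasing
is the Nyquist frequency: f_max = f_s / 2 = 4 kHz / 2 = 2 kHz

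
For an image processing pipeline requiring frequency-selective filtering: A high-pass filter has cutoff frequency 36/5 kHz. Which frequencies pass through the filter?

A high-pass filter passes all frequencies above the cutoff frequency 36/5 kHz and attenuates lower frequencies.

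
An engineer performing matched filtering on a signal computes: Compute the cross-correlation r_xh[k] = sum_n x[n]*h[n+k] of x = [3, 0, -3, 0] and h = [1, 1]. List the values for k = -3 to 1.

Both sequences indexed from 0 and zero outside their support.
Lags with overlap: k = -3 to 1.
  r_xh[-3] = x[3]*h[0] = 0
  r_xh[-2] = x[2]*h[0] + x[3]*h[1] = -3
  r_xh[-1] = x[1]*h[0] + x[2]*h[1] = -3
  r_xh[0] = x[0]*h[0] + x[1]*h[1] = 3
  r_xh[1] = x[0]*h[1] = 3
r_xh = [0, -3, -3, 3, 3] (for k = -3, ..., 1)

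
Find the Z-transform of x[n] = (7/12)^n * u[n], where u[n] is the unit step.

The Z-transform of a^n * u[n] is z/(z-a) for |z| > |a|.
Here a = 7/12, so X(z) = z/(z - (7/12)) = 12z/(12z - 7)
ROC: |z| > 7/12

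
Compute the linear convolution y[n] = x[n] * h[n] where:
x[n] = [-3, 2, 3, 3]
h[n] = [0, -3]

y[n] = sum_k x[k]*h[n-k]. Output length = len(x) + len(h) - 1 = 4 + 2 - 1 = 5.
y[0] = -3*0 = 0
y[1] = 2*0 + -3*-3 = 9
y[2] = 3*0 + 2*-3 = -6
y[3] = 3*0 + 3*-3 = -9
y[4] = 3*-3 = -9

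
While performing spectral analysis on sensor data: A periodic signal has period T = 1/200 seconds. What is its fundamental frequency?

The fundamental frequency is the reciprocal of the period.
f = 1/T = 1/(1/200) = 200 Hz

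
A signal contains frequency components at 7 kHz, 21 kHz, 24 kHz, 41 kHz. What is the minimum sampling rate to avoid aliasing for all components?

The highest frequency component is f_max = 41 kHz.
Nyquist rate = 2 * f_max = 2 * 41 kHz = 82 kHz.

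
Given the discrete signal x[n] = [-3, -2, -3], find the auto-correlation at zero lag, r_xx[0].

The auto-correlation at zero lag r_xx[0] equals the signal energy.
r_xx[0] = sum of x[n]^2 = (-3)^2 + (-2)^2 + (-3)^2
= 9 + 4 + 9 = 22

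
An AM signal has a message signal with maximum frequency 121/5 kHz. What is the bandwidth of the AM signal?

In AM (double-sideband), the bandwidth is twice the message frequency.
BW = 2 * f_m = 2 * 121/5 kHz = 242/5 kHz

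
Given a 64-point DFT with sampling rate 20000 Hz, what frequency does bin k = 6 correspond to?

The frequency of DFT bin k is: f_k = k * f_s / N
f_6 = 6 * 20000 / 64 = 1875 Hz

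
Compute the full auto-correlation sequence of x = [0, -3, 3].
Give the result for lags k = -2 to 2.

r_xx[k] = sum_m x[m]*x[m+k], indexed from 0, for k = -2 to 2:
  r_xx[-2] = x[2]*x[0] = 0
  r_xx[-1] = x[1]*x[0] + x[2]*x[1] = -9
  r_xx[0] = x[0]*x[0] + x[1]*x[1] + x[2]*x[2] = 18
  r_xx[1] = x[0]*x[1] + x[1]*x[2] = -9
  r_xx[2] = x[0]*x[2] = 0
r_xx = [0, -9, 18, -9, 0]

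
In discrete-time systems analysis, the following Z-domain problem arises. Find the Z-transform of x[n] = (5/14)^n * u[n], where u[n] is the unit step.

The Z-transform of a^n * u[n] is z/(z-a) for |z| > |a|.
Here a = 5/14, so X(z) = z/(z - (5/14)) = 14z/(14z - 5)
ROC: |z| > 5/14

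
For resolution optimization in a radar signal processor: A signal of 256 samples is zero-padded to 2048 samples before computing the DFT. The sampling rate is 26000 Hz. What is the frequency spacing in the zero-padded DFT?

Original DFT: N = 256, resolution = f_s/N = 26000/256 = 1625/16 Hz
Zero-padded DFT: N = 2048, resolution = f_s/N = 26000/2048 = 1625/128 Hz
Zero-padding interpolates the spectrum (finer frequency grid)
but does NOT improve the true spectral resolution (ability to resolve close frequencies).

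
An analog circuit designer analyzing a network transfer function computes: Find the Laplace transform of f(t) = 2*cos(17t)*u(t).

Standard pair: cos(wt)*u(t) <-> s/(s^2+w^2)
With w = 17: L{2*cos(17t)*u(t)} = 2s/(s^2+289)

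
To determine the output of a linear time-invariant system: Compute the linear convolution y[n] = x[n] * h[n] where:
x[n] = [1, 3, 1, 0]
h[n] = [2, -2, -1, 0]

y[n] = sum_k x[k]*h[n-k]. Output length = len(x) + len(h) - 1 = 4 + 4 - 1 = 7.
y[0] = 1*2 = 2
y[1] = 3*2 + 1*-2 = 4
y[2] = 1*2 + 3*-2 + 1*-1 = -5
y[3] = 0*2 + 1*-2 + 3*-1 + 1*0 = -5
y[4] = 0*-2 + 1*-1 + 3*0 = -1
y[5] = 0*-1 + 1*0 = 0
y[6] = 0*0 = 0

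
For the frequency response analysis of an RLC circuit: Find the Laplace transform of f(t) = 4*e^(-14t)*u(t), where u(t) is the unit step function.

Standard Laplace transform pair:
e^(-at)*u(t) <-> 1/(s+a)
With a = 14: L{4*e^(-14t)*u(t)} = 4/(s+14), ROC: Re(s) > -14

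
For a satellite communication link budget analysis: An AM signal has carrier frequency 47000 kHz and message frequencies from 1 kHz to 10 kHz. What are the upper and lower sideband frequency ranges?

Upper sideband (USB) = fc + [fm_low, fm_high] = 47000 + [1, 10] = [47001, 47010] kHz
Lower sideband (LSB) = fc - [fm_high, fm_low] = 47000 - [10, 1] = [46990, 46999] kHz
Total occupied spectrum: 46990 kHz to 47010 kHz (plus carrier at 47000 kHz)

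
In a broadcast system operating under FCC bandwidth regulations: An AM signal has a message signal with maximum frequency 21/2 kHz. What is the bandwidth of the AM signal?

In AM (double-sideband), the bandwidth is twice the message frequency.
BW = 2 * f_m = 2 * 21/2 kHz = 21 kHz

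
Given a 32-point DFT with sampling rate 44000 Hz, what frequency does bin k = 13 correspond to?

The frequency of DFT bin k is: f_k = k * f_s / N
f_13 = 13 * 44000 / 32 = 17875 Hz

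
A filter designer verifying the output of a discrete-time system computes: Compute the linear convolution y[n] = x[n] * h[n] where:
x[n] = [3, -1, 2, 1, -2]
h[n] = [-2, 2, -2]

y[n] = sum_k x[k]*h[n-k]. Output length = len(x) + len(h) - 1 = 5 + 3 - 1 = 7.
y[0] = 3*-2 = -6
y[1] = -1*-2 + 3*2 = 8
y[2] = 2*-2 + -1*2 + 3*-2 = -12
y[3] = 1*-2 + 2*2 + -1*-2 = 4
y[4] = -2*-2 + 1*2 + 2*-2 = 2
y[5] = -2*2 + 1*-2 = -6
y[6] = -2*-2 = 4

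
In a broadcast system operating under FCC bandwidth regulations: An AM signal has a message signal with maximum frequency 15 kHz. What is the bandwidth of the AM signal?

In AM (double-sideband), the bandwidth is twice the message frequency.
BW = 2 * f_m = 2 * 15 kHz = 30 kHz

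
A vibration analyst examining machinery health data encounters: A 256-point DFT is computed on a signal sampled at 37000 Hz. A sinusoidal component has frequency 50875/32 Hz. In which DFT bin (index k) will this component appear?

DFT frequency resolution = f_s/N = 37000/256 = 4625/32 Hz
Bin index k = f_signal / resolution = 50875/32 / 4625/32 = 11
The signal frequency 50875/32 Hz falls in DFT bin k = 11.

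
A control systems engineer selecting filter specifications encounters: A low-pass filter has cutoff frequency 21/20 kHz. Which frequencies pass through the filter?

A low-pass filter passes all frequencies below the cutoff frequency 21/20 kHz and attenuates higher frequencies.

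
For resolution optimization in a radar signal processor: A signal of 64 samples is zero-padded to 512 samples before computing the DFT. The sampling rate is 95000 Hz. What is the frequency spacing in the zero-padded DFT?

Original DFT: N = 64, resolution = f_s/N = 95000/64 = 11875/8 Hz
Zero-padded DFT: N = 512, resolution = f_s/N = 95000/512 = 11875/64 Hz
Zero-padding interpolates the spectrum (finer frequency grid)
but does NOT improve the true spectral resolution (ability to resolve close frequencies).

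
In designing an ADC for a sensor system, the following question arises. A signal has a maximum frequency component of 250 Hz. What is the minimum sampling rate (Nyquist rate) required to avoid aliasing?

By the Nyquist-Shannon sampling theorem,
the minimum sampling rate (Nyquist rate) must be at least 2 * f_max.
Nyquist rate = 2 * 250 Hz = 500 Hz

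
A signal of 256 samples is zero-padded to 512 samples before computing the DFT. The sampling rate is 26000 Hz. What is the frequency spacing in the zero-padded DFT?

Original DFT: N = 256, resolution = f_s/N = 26000/256 = 1625/16 Hz
Zero-padded DFT: N = 512, resolution = f_s/N = 26000/512 = 1625/32 Hz
Zero-padding interpolates the spectrum (finer frequency grid)
but does NOT improve the true spectral resolution (ability to resolve close frequencies).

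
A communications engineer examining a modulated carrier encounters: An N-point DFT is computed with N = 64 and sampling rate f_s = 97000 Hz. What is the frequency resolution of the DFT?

DFT frequency resolution = f_s / N
= 97000 / 64 = 12125/8 Hz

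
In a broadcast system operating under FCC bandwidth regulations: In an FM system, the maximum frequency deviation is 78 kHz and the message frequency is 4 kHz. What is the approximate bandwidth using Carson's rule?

Carson's rule: BW = 2*(delta_f + f_m)
= 2*(78 + 4) kHz = 164 kHz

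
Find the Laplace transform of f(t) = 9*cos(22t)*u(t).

Standard pair: cos(wt)*u(t) <-> s/(s^2+w^2)
With w = 22: L{9*cos(22t)*u(t)} = 9s/(s^2+484)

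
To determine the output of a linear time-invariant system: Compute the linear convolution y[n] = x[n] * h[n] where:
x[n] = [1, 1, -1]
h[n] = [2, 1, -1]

y[n] = sum_k x[k]*h[n-k]. Output length = len(x) + len(h) - 1 = 3 + 3 - 1 = 5.
y[0] = 1*2 = 2
y[1] = 1*2 + 1*1 = 3
y[2] = -1*2 + 1*1 + 1*-1 = -2
y[3] = -1*1 + 1*-1 = -2
y[4] = -1*-1 = 1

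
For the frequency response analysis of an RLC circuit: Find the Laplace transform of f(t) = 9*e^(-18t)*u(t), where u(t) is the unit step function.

Standard Laplace transform pair:
e^(-at)*u(t) <-> 1/(s+a)
With a = 18: L{9*e^(-18t)*u(t)} = 9/(s+18), ROC: Re(s) > -18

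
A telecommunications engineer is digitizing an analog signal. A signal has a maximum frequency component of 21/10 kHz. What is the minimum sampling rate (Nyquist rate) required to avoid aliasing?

By the Nyquist-Shannon sampling theorem,
the minimum sampling rate (Nyquist rate) must be at least 2 * f_max.
Nyquist rate = 2 * 21/10 kHz = 21/5 kHz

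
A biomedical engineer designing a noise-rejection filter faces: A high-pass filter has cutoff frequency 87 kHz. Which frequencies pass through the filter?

A high-pass filter passes all frequencies above the cutoff frequency 87 kHz and attenuates lower frequencies.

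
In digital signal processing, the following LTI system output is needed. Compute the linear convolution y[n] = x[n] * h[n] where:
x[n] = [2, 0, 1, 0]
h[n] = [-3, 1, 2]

y[n] = sum_k x[k]*h[n-k]. Output length = len(x) + len(h) - 1 = 4 + 3 - 1 = 6.
y[0] = 2*-3 = -6
y[1] = 0*-3 + 2*1 = 2
y[2] = 1*-3 + 0*1 + 2*2 = 1
y[3] = 0*-3 + 1*1 + 0*2 = 1
y[4] = 0*1 + 1*2 = 2
y[5] = 0*2 = 0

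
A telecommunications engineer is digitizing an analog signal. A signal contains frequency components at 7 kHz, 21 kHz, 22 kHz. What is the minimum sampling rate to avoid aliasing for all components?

The highest frequency component is f_max = 22 kHz.
Nyquist rate = 2 * f_max = 2 * 22 kHz = 44 kHz.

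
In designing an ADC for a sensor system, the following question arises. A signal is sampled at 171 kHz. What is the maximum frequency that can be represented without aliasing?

The maximum frequency that can be represented without aliasing
is the Nyquist frequency: f_max = f_s / 2 = 171 kHz / 2 = 171/2 kHz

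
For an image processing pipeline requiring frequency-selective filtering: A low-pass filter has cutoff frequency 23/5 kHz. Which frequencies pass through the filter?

A low-pass filter passes all frequencies below the cutoff frequency 23/5 kHz and attenuates higher frequencies.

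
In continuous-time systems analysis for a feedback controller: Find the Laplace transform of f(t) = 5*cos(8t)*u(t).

Standard pair: cos(wt)*u(t) <-> s/(s^2+w^2)
With w = 8: L{5*cos(8t)*u(t)} = 5s/(s^2+64)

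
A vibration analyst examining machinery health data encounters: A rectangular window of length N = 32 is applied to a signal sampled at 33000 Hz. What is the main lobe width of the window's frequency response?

For a rectangular window of length N,
the main lobe width in frequency is 2*f_s/N.
= 2*33000/32 = 4125/2 Hz
This determines the minimum frequency separation for resolving two sinusoids.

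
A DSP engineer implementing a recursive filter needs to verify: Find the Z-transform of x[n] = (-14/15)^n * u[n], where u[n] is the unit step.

The Z-transform of a^n * u[n] is z/(z-a) for |z| > |a|.
Here a = -14/15, so X(z) = z/(z - (-14/15)) = 15z/(15z + 14)
ROC: |z| > 14/15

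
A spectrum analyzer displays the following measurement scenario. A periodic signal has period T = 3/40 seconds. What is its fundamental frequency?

The fundamental frequency is the reciprocal of the period.
f = 1/T = 1/(3/40) = 40/3 Hz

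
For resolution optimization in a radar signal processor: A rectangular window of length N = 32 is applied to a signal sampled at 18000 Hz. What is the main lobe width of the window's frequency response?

For a rectangular window of length N,
the main lobe width in frequency is 2*f_s/N.
= 2*18000/32 = 1125 Hz
This determines the minimum frequency separation for resolving two sinusoids.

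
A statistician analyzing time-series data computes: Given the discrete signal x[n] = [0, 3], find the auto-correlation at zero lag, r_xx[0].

The auto-correlation at zero lag r_xx[0] equals the signal energy.
r_xx[0] = sum of x[n]^2 = 0^2 + 3^2
= 0 + 9 = 9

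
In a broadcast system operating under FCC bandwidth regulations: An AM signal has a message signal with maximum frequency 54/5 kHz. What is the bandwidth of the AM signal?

In AM (double-sideband), the bandwidth is twice the message frequency.
BW = 2 * f_m = 2 * 54/5 kHz = 108/5 kHz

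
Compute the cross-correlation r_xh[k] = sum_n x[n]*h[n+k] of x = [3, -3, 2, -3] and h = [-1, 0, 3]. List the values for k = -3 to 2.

Both sequences indexed from 0 and zero outside their support.
Lags with overlap: k = -3 to 2.
  r_xh[-3] = x[3]*h[0] = 3
  r_xh[-2] = x[2]*h[0] + x[3]*h[1] = -2
  r_xh[-1] = x[1]*h[0] + x[2]*h[1] + x[3]*h[2] = -6
  r_xh[0] = x[0]*h[0] + x[1]*h[1] + x[2]*h[2] = 3
  r_xh[1] = x[0]*h[1] + x[1]*h[2] = -9
  r_xh[2] = x[0]*h[2] = 9
r_xh = [3, -2, -6, 3, -9, 9] (for k = -3, ..., 2)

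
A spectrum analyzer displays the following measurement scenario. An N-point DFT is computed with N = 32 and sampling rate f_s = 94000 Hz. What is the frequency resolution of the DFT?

DFT frequency resolution = f_s / N
= 94000 / 32 = 5875/2 Hz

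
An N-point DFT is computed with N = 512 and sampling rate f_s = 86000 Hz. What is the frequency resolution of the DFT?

DFT frequency resolution = f_s / N
= 86000 / 512 = 5375/32 Hz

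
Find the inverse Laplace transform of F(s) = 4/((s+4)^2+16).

Standard pair: w/((s+a)^2+w^2) <-> e^(-at)*sin(wt)*u(t)
With a=4, w=4: f(t) = e^(-4t)*sin(4t)*u(t)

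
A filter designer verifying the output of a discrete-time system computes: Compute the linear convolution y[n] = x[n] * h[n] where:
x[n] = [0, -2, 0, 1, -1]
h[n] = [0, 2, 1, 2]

y[n] = sum_k x[k]*h[n-k]. Output length = len(x) + len(h) - 1 = 5 + 4 - 1 = 8.
y[0] = 0*0 = 0
y[1] = -2*0 + 0*2 = 0
y[2] = 0*0 + -2*2 + 0*1 = -4
y[3] = 1*0 + 0*2 + -2*1 + 0*2 = -2
y[4] = -1*0 + 1*2 + 0*1 + -2*2 = -2
y[5] = -1*2 + 1*1 + 0*2 = -1
y[6] = -1*1 + 1*2 = 1
y[7] = -1*2 = -2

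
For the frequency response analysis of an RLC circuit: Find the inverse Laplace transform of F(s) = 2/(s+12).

Standard pair: k/(s+a) <-> k*e^(-at)*u(t)
With k=2, a=12: f(t) = 2*e^(-12t)*u(t)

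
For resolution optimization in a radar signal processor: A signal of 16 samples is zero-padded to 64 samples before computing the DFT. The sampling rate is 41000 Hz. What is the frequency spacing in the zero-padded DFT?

Original DFT: N = 16, resolution = f_s/N = 41000/16 = 5125/2 Hz
Zero-padded DFT: N = 64, resolution = f_s/N = 41000/64 = 5125/8 Hz
Zero-padding interpolates the spectrum (finer frequency grid)
but does NOT improve the true spectral resolution (ability to resolve close frequencies).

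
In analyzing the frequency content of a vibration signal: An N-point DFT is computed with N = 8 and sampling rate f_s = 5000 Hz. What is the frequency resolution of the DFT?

DFT frequency resolution = f_s / N
= 5000 / 8 = 625 Hz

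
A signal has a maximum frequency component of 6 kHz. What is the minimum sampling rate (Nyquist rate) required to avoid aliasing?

By the Nyquist-Shannon sampling theorem,
the minimum sampling rate (Nyquist rate) must be at least 2 * f_max.
Nyquist rate = 2 * 6 kHz = 12 kHz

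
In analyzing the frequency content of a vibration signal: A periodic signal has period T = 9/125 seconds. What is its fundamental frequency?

The fundamental frequency is the reciprocal of the period.
f = 1/T = 1/(9/125) = 125/9 Hz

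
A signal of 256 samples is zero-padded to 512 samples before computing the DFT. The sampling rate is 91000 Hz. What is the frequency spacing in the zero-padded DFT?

Original DFT: N = 256, resolution = f_s/N = 91000/256 = 11375/32 Hz
Zero-padded DFT: N = 512, resolution = f_s/N = 91000/512 = 11375/64 Hz
Zero-padding interpolates the spectrum (finer frequency grid)
but does NOT improve the true spectral resolution (ability to resolve close frequencies).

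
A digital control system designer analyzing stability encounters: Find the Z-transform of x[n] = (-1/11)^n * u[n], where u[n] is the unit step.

The Z-transform of a^n * u[n] is z/(z-a) for |z| > |a|.
Here a = -1/11, so X(z) = z/(z - (-1/11)) = 11z/(11z + 1)
ROC: |z| > 1/11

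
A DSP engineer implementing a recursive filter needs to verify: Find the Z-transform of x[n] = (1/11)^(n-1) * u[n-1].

Time-shifting property: if X(z) = Z{x[n]}, then Z{x[n-d]} = z^(-d) * X(z)
X(z) = z/(z - 1/11) for x[n] = (1/11)^n * u[n]
Z{x[n-1]} = z^(-1) * z/(z - 1/11) = 1/(z - 1/11)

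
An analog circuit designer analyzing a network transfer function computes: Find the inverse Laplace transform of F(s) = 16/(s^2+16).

Standard pair: w/(s^2+w^2) <-> sin(wt)*u(t)
Recognize w^2 = 16, so w = 4; numerator 16 = 4*4.
f(t) = 4*sin(4t)*u(t)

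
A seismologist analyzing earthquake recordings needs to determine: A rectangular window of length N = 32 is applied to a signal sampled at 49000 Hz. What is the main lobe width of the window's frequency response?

For a rectangular window of length N,
the main lobe width in frequency is 2*f_s/N.
= 2*49000/32 = 6125/2 Hz
This determines the minimum frequency separation for resolving two sinusoids.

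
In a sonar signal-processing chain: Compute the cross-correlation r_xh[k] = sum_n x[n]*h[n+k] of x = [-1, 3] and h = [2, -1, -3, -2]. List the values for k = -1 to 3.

Both sequences indexed from 0 and zero outside their support.
Lags with overlap: k = -1 to 3.
  r_xh[-1] = x[1]*h[0] = 6
  r_xh[0] = x[0]*h[0] + x[1]*h[1] = -5
  r_xh[1] = x[0]*h[1] + x[1]*h[2] = -8
  r_xh[2] = x[0]*h[2] + x[1]*h[3] = -3
  r_xh[3] = x[0]*h[3] = 2
r_xh = [6, -5, -8, -3, 2] (for k = -1, ..., 3)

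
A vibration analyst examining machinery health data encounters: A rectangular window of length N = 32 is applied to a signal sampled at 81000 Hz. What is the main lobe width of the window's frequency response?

For a rectangular window of length N,
the main lobe width in frequency is 2*f_s/N.
= 2*81000/32 = 10125/2 Hz
This determines the minimum frequency separation for resolving two sinusoids.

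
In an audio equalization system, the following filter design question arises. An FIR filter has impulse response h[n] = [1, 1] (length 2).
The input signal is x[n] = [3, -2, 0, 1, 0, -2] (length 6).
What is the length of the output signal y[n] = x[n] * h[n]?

For linear convolution, the output length is:
len(y) = len(x) + len(h) - 1 = 6 + 2 - 1 = 7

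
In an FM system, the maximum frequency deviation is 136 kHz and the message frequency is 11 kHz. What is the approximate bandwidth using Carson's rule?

Carson's rule: BW = 2*(delta_f + f_m)
= 2*(136 + 11) kHz = 294 kHz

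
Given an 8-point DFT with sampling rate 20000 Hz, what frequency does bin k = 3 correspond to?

The frequency of DFT bin k is: f_k = k * f_s / N
f_3 = 3 * 20000 / 8 = 7500 Hz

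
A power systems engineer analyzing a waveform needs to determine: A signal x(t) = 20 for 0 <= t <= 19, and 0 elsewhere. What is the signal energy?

Energy = integral of |x(t)|^2 dt over the signal duration
= 20^2 * 19 = 400 * 19 = 7600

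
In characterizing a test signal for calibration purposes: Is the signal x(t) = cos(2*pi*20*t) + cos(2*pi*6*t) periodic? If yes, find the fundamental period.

f1 = 20 Hz, f2 = 6 Hz
Period T1 = 1/20, T2 = 1/6
Ratio T1/T2 = 6/20, which is rational.
The signal is periodic with fundamental period T = 1/GCD(20,6) = 1/2 s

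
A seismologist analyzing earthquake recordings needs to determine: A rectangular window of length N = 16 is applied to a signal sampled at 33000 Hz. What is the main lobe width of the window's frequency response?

For a rectangular window of length N,
the main lobe width in frequency is 2*f_s/N.
= 2*33000/16 = 4125 Hz
This determines the minimum frequency separation for resolving two sinusoids.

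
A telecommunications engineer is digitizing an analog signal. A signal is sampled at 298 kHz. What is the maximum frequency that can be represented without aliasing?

The maximum frequency that can be represented without aliasing
is the Nyquist frequency: f_max = f_s / 2 = 298 kHz / 2 = 149 kHz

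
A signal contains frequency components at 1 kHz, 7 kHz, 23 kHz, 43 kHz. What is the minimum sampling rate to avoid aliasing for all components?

The highest frequency component is f_max = 43 kHz.
Nyquist rate = 2 * f_max = 2 * 43 kHz = 86 kHz.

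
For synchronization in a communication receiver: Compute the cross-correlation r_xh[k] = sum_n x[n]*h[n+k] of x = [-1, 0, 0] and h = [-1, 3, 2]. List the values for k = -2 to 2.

Both sequences indexed from 0 and zero outside their support.
Lags with overlap: k = -2 to 2.
  r_xh[-2] = x[2]*h[0] = 0
  r_xh[-1] = x[1]*h[0] + x[2]*h[1] = 0
  r_xh[0] = x[0]*h[0] + x[1]*h[1] + x[2]*h[2] = 1
  r_xh[1] = x[0]*h[1] + x[1]*h[2] = -3
  r_xh[2] = x[0]*h[2] = -2
r_xh = [0, 0, 1, -3, -2] (for k = -2, ..., 2)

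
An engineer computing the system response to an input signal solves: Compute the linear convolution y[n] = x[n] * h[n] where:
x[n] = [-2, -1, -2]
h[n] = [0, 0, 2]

y[n] = sum_k x[k]*h[n-k]. Output length = len(x) + len(h) - 1 = 3 + 3 - 1 = 5.
y[0] = -2*0 = 0
y[1] = -1*0 + -2*0 = 0
y[2] = -2*0 + -1*0 + -2*2 = -4
y[3] = -2*0 + -1*2 = -2
y[4] = -2*2 = -4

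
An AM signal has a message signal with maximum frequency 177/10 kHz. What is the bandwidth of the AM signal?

In AM (double-sideband), the bandwidth is twice the message frequency.
BW = 2 * f_m = 2 * 177/10 kHz = 177/5 kHz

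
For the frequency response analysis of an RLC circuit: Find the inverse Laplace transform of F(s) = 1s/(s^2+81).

Standard pair: s/(s^2+w^2) <-> cos(wt)*u(t)
With k=1, w=9: f(t) = cos(9t)*u(t)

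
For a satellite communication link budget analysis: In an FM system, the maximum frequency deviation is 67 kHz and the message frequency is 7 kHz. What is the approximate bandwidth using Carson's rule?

Carson's rule: BW = 2*(delta_f + f_m)
= 2*(67 + 7) kHz = 148 kHz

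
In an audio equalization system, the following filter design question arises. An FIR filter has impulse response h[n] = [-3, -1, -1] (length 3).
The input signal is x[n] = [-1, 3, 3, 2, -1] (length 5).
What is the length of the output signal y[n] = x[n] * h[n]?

For linear convolution, the output length is:
len(y) = len(x) + len(h) - 1 = 5 + 3 - 1 = 7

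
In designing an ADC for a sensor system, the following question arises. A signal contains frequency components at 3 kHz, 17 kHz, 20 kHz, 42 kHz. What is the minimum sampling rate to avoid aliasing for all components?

The highest frequency component is f_max = 42 kHz.
Nyquist rate = 2 * f_max = 2 * 42 kHz = 84 kHz.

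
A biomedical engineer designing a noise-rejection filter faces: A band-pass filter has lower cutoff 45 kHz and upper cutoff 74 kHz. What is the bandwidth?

Bandwidth = f_high - f_low
= 74 kHz - 45 kHz = 29 kHz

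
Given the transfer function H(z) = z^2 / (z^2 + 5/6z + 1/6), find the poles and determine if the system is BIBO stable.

Poles are roots of the denominator: z^2 + 5/6z + 1/6 = 0.
Quadratic formula: z = [-(5/6) +/- sqrt((5/6)^2 - 4*(1/6))] / 2
Discriminant = 25/36 - 2/3 = 1/36; sqrt = 1/6.
z = (-5/6 +/- 1/6) / 2 => z = -1/3 or z = -1/2.
|p1| = 1/2, |p2| = 1/3.
For BIBO stability, all poles must lie inside the unit circle (|p| < 1).
System is STABLE since both |p| < 1.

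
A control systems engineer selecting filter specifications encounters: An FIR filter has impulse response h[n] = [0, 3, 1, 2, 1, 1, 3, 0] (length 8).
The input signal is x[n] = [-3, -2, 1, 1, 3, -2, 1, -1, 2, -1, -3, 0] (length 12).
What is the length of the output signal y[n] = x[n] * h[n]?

For linear convolution, the output length is:
len(y) = len(x) + len(h) - 1 = 12 + 8 - 1 = 19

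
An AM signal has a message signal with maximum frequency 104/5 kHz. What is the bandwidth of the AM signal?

In AM (double-sideband), the bandwidth is twice the message frequency.
BW = 2 * f_m = 2 * 104/5 kHz = 208/5 kHz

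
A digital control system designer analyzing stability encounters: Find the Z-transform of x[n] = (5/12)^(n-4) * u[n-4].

Time-shifting property: if X(z) = Z{x[n]}, then Z{x[n-d]} = z^(-d) * X(z)
X(z) = z/(z - 5/12) for x[n] = (5/12)^n * u[n]
Z{x[n-4]} = z^(-4) * z/(z - 5/12) = z^(-3)/(z - 5/12)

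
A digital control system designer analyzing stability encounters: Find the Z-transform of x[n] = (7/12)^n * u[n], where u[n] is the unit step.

The Z-transform of a^n * u[n] is z/(z-a) for |z| > |a|.
Here a = 7/12, so X(z) = z/(z - (7/12)) = 12z/(12z - 7)
ROC: |z| > 7/12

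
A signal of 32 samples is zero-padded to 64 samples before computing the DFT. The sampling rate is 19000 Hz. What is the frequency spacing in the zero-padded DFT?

Original DFT: N = 32, resolution = f_s/N = 19000/32 = 2375/4 Hz
Zero-padded DFT: N = 64, resolution = f_s/N = 19000/64 = 2375/8 Hz
Zero-padding interpolates the spectrum (finer frequency grid)
but does NOT improve the true spectral resolution (ability to resolve close frequencies).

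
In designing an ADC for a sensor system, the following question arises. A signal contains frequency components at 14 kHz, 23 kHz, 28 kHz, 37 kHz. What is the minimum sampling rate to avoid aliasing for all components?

The highest frequency component is f_max = 37 kHz.
Nyquist rate = 2 * f_max = 2 * 37 kHz = 74 kHz.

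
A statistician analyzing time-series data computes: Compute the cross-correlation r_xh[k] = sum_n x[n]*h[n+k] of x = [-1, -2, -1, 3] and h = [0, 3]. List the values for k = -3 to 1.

Both sequences indexed from 0 and zero outside their support.
Lags with overlap: k = -3 to 1.
  r_xh[-3] = x[3]*h[0] = 0
  r_xh[-2] = x[2]*h[0] + x[3]*h[1] = 9
  r_xh[-1] = x[1]*h[0] + x[2]*h[1] = -3
  r_xh[0] = x[0]*h[0] + x[1]*h[1] = -6
  r_xh[1] = x[0]*h[1] = -3
r_xh = [0, 9, -3, -6, -3] (for k = -3, ..., 1)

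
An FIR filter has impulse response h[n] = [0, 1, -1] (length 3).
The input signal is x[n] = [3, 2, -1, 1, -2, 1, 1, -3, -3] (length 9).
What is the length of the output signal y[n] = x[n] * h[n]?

For linear convolution, the output length is:
len(y) = len(x) + len(h) - 1 = 9 + 3 - 1 = 11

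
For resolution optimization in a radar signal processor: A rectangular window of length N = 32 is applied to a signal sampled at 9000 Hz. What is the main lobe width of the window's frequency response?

For a rectangular window of length N,
the main lobe width in frequency is 2*f_s/N.
= 2*9000/32 = 1125/2 Hz
This determines the minimum frequency separation for resolving two sinusoids.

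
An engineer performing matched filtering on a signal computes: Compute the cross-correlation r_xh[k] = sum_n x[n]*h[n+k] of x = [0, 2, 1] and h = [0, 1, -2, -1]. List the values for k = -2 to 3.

Both sequences indexed from 0 and zero outside their support.
Lags with overlap: k = -2 to 3.
  r_xh[-2] = x[2]*h[0] = 0
  r_xh[-1] = x[1]*h[0] + x[2]*h[1] = 1
  r_xh[0] = x[0]*h[0] + x[1]*h[1] + x[2]*h[2] = 0
  r_xh[1] = x[0]*h[1] + x[1]*h[2] + x[2]*h[3] = -5
  r_xh[2] = x[0]*h[2] + x[1]*h[3] = -2
  r_xh[3] = x[0]*h[3] = 0
r_xh = [0, 1, 0, -5, -2, 0] (for k = -2, ..., 3)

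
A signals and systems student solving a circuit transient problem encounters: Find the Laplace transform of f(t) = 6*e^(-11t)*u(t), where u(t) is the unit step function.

Standard Laplace transform pair:
e^(-at)*u(t) <-> 1/(s+a)
With a = 11: L{6*e^(-11t)*u(t)} = 6/(s+11), ROC: Re(s) > -11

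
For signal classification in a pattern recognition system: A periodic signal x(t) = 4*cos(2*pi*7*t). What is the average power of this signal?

Average power of A*cos(wt) is A^2/2.
P = 4^2 / 2 = 16/2 = 8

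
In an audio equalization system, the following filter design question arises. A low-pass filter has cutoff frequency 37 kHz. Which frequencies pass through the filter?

A low-pass filter passes all frequencies below the cutoff frequency 37 kHz and attenuates higher frequencies.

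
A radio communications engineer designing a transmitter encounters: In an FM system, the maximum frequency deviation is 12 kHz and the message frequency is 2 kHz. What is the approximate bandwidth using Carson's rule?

Carson's rule: BW = 2*(delta_f + f_m)
= 2*(12 + 2) kHz = 28 kHz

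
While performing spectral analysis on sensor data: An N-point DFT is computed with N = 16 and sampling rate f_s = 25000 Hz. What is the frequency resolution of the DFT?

DFT frequency resolution = f_s / N
= 25000 / 16 = 3125/2 Hz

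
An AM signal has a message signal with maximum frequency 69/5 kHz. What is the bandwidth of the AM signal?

In AM (double-sideband), the bandwidth is twice the message frequency.
BW = 2 * f_m = 2 * 69/5 kHz = 138/5 kHz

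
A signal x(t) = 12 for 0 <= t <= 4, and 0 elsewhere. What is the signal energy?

Energy = integral of |x(t)|^2 dt over the signal duration
= 12^2 * 4 = 144 * 4 = 576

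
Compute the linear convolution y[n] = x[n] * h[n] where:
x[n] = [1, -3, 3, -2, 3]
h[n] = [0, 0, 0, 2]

y[n] = sum_k x[k]*h[n-k]. Output length = len(x) + len(h) - 1 = 5 + 4 - 1 = 8.
y[0] = 1*0 = 0
y[1] = -3*0 + 1*0 = 0
y[2] = 3*0 + -3*0 + 1*0 = 0
y[3] = -2*0 + 3*0 + -3*0 + 1*2 = 2
y[4] = 3*0 + -2*0 + 3*0 + -3*2 = -6
y[5] = 3*0 + -2*0 + 3*2 = 6
y[6] = 3*0 + -2*2 = -4
y[7] = 3*2 = 6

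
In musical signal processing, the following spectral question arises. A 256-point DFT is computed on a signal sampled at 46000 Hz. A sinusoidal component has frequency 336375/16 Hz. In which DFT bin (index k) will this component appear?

DFT frequency resolution = f_s/N = 46000/256 = 2875/16 Hz
Bin index k = f_signal / resolution = 336375/16 / 2875/16 = 117
The signal frequency 336375/16 Hz falls in DFT bin k = 117.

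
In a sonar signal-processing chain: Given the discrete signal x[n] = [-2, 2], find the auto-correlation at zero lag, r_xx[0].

The auto-correlation at zero lag r_xx[0] equals the signal energy.
r_xx[0] = sum of x[n]^2 = (-2)^2 + 2^2
= 4 + 4 = 8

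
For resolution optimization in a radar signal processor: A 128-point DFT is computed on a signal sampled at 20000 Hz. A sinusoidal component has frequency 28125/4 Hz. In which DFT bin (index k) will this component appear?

DFT frequency resolution = f_s/N = 20000/128 = 625/4 Hz
Bin index k = f_signal / resolution = 28125/4 / 625/4 = 45
The signal frequency 28125/4 Hz falls in DFT bin k = 45.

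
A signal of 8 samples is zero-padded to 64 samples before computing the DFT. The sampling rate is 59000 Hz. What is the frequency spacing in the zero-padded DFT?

Original DFT: N = 8, resolution = f_s/N = 59000/8 = 7375 Hz
Zero-padded DFT: N = 64, resolution = f_s/N = 59000/64 = 7375/8 Hz
Zero-padding interpolates the spectrum (finer frequency grid)
but does NOT improve the true spectral resolution (ability to resolve close frequencies).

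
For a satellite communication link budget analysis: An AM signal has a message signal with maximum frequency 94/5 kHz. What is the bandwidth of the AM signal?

In AM (double-sideband), the bandwidth is twice the message frequency.
BW = 2 * f_m = 2 * 94/5 kHz = 188/5 kHz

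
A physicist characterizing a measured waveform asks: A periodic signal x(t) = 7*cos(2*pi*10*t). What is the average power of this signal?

Average power of A*cos(wt) is A^2/2.
P = 7^2 / 2 = 49/2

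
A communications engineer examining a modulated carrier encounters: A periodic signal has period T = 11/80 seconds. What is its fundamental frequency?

The fundamental frequency is the reciprocal of the period.
f = 1/T = 1/(11/80) = 80/11 Hz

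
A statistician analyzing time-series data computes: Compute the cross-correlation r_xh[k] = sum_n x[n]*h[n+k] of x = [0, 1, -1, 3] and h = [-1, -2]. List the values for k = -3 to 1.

Both sequences indexed from 0 and zero outside their support.
Lags with overlap: k = -3 to 1.
  r_xh[-3] = x[3]*h[0] = -3
  r_xh[-2] = x[2]*h[0] + x[3]*h[1] = -5
  r_xh[-1] = x[1]*h[0] + x[2]*h[1] = 1
  r_xh[0] = x[0]*h[0] + x[1]*h[1] = -2
  r_xh[1] = x[0]*h[1] = 0
r_xh = [-3, -5, 1, -2, 0] (for k = -3, ..., 1)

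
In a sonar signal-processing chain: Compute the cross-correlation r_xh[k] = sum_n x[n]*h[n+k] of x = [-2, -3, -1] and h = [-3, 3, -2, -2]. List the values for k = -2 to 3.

Both sequences indexed from 0 and zero outside their support.
Lags with overlap: k = -2 to 3.
  r_xh[-2] = x[2]*h[0] = 3
  r_xh[-1] = x[1]*h[0] + x[2]*h[1] = 6
  r_xh[0] = x[0]*h[0] + x[1]*h[1] + x[2]*h[2] = -1
  r_xh[1] = x[0]*h[1] + x[1]*h[2] + x[2]*h[3] = 2
  r_xh[2] = x[0]*h[2] + x[1]*h[3] = 10
  r_xh[3] = x[0]*h[3] = 4
r_xh = [3, 6, -1, 2, 10, 4] (for k = -2, ..., 3)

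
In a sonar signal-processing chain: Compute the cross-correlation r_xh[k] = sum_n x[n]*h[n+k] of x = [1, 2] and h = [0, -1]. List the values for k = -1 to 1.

Both sequences indexed from 0 and zero outside their support.
Lags with overlap: k = -1 to 1.
  r_xh[-1] = x[1]*h[0] = 0
  r_xh[0] = x[0]*h[0] + x[1]*h[1] = -2
  r_xh[1] = x[0]*h[1] = -1
r_xh = [0, -2, -1] (for k = -1, ..., 1)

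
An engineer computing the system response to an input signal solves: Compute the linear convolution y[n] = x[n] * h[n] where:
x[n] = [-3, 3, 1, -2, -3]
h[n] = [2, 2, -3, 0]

y[n] = sum_k x[k]*h[n-k]. Output length = len(x) + len(h) - 1 = 5 + 4 - 1 = 8.
y[0] = -3*2 = -6
y[1] = 3*2 + -3*2 = 0
y[2] = 1*2 + 3*2 + -3*-3 = 17
y[3] = -2*2 + 1*2 + 3*-3 + -3*0 = -11
y[4] = -3*2 + -2*2 + 1*-3 + 3*0 = -13
y[5] = -3*2 + -2*-3 + 1*0 = 0
y[6] = -3*-3 + -2*0 = 9
y[7] = -3*0 = 0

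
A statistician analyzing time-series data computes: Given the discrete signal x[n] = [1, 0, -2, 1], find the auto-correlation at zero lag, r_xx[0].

The auto-correlation at zero lag r_xx[0] equals the signal energy.
r_xx[0] = sum of x[n]^2 = 1^2 + 0^2 + (-2)^2 + 1^2
= 1 + 0 + 4 + 1 = 6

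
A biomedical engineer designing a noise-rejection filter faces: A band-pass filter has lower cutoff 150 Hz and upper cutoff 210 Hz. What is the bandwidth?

Bandwidth = f_high - f_low
= 210 Hz - 150 Hz = 60 Hz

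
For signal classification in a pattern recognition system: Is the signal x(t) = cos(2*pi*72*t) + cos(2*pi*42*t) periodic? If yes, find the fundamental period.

f1 = 72 Hz, f2 = 42 Hz
Period T1 = 1/72, T2 = 1/42
Ratio T1/T2 = 42/72, which is rational.
The signal is periodic with fundamental period T = 1/GCD(72,42) = 1/6 s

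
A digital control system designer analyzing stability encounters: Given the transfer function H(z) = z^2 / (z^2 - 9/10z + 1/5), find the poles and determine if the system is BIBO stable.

Poles are roots of the denominator: z^2 - 9/10z + 1/5 = 0.
Quadratic formula: z = [-(-9/10) +/- sqrt((-9/10)^2 - 4*(1/5))] / 2
Discriminant = 81/100 - 4/5 = 1/100; sqrt = 1/10.
z = (9/10 +/- 1/10) / 2 => z = 1/2 or z = 2/5.
|p1| = 2/5, |p2| = 1/2.
For BIBO stability, all poles must lie inside the unit circle (|p| < 1).
System is STABLE since both |p| < 1.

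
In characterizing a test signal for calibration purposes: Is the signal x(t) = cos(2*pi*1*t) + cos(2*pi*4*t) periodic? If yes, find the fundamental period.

f1 = 1 Hz, f2 = 4 Hz
Period T1 = 1/1, T2 = 1/4
Ratio T1/T2 = 4/1, which is rational.
The signal is periodic with fundamental period T = 1/GCD(1,4) = 1 s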